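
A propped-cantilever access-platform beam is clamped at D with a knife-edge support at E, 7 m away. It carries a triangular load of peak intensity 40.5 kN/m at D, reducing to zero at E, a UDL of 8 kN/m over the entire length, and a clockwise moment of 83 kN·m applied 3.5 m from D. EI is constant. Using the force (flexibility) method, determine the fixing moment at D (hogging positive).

M_D = 170.9 kN·m

Take the reaction at E as the redundant and release it; the primary structure is a cantilever fixed at D.
Deflection at E on the released cantilever, summing each load's contribution:
  triangular load, peak 40.5 at the fixed end: w₀L⁴/(30EI) = 3241/EI
  UDL 8: wL⁴/(8EI) = 2401/EI
  clockwise couple 83 at a = 3.5: M₀a(2L − a)/(2EI) = 1525/EI
  δ_0 = 7167/EI
Tip deflection under a unit load at E: L³/(3EI) = 114.3/EI.
The prop prevents deflection at E: R_E = δ_0/δ_{EE} = 7167/114.3 = 62.69 kN.
Moment equilibrium about D: M_D = Σ(load moments about D) − R_E·L = 609.8 − 62.69×7 = 170.9 kN·m.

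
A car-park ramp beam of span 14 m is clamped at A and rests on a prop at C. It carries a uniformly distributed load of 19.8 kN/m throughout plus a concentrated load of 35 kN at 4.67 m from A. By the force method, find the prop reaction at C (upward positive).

Release the roller at C. Primary structure: cantilever fixed at A.
Primary-structure tip deflection at C by superposition:
  UDL 19.8: wL⁴/(8EI) = 95080/EI
  point load 35 at a = 4.67: Pa²(3L − a)/(6EI) = 4749/EI
  δ_0 = 99829/EI
Flexibility coefficient — unit upward force at C: δ_{CC} = L³/(3EI) = 914.7/EI.
Compatibility at C: δ_0 − R_C·δ_{CC} = 0, so R_C = 99829/914.7 = 109.1 kN.

R_C = 109.1 kN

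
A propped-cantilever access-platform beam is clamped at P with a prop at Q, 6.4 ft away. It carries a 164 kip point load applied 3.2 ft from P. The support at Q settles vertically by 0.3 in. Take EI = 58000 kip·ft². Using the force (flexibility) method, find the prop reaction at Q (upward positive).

Choose R_Q as the redundant. The primary structure is the cantilever fixed at P.
Downward deflection at the released point Q due to the loads:
  point load 164 at a = 3.2: Pa²(3L − a)/(6EI) = 4478/EI
Tip deflection under a unit load at Q: L³/(3EI) = 87.38/EI.
With EI = 58000 kip·ft²: δ_0 = 0.077212 ft and δ_{QQ} = 0.001507 ft/kip.
Compatibility — the beam at Q must follow the support down by 0.025 ft: δ_0 − R_Q·δ_{QQ} = 0.025, so R_Q = (0.077212 − 0.025)/0.001507 = 34.66 kip.

R_Q = 34.66 kip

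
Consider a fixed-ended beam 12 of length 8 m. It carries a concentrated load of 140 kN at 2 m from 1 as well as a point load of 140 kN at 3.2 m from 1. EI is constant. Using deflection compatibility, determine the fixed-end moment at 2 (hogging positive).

M_2 = 160 kN·m

Release both end moments; the primary structure is a simply-supported span 12 with redundants M_1 and M_2.
On the primary (simply-supported) span, the end slopes from the loading are:
  at 1: point load 140 at a = 2: Pab(L + b)/(6LEI) = 490/EI
  at 2: point load 140 at a = 2: Pab(L + a)/(6LEI) = 350/EI
  at 1: point load 140 at a = 3.2: Pab(L + b)/(6LEI) = 573.4/EI
  at 2: point load 140 at a = 3.2: Pab(L + a)/(6LEI) = 501.8/EI
  θ_10 = 1063/EI,  θ_20 = 851.8/EI
Flexibility coefficients: a unit moment at one end gives L/(3EI) there and L/(6EI) at the far end, so f₁₁ = f₂₂ = 2.667/EI and f₁₂ = f₂₁ = 1.333/EI.
Compatibility — zero rotation at each built-in end:
  2.667 M_1 + 1.333 M_2 = 1063
  1.333 M_1 + 2.667 M_2 = 851.8
Solving the pair gives M_1 = 318.8 kN·m and M_2 = 160 kN·m (hogging).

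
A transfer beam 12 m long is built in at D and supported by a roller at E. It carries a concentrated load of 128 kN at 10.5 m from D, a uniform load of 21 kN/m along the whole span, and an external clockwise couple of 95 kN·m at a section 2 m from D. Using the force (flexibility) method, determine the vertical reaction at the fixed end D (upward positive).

Take the reaction at E as the redundant and release it; the primary structure is a cantilever fixed at D.
Primary-structure tip deflection at E by superposition:
  point load 128 at a = 10.5: Pa²(3L − a)/(6EI) = 59976/EI
  UDL 21: wL⁴/(8EI) = 54432/EI
  clockwise couple 95 at a = 2: M₀a(2L − a)/(2EI) = 2090/EI
  δ_0 = 116498/EI
Tip deflection under a unit load at E: L³/(3EI) = 576/EI.
Compatibility at E: δ_0 − R_E·δ_{EE} = 0, so R_E = 116498/576 = 202.3 kN.
Vertical equilibrium: R_D = ΣP − R_E = 380 − 202.3 = 177.7 kN.

R_D = 177.7 kN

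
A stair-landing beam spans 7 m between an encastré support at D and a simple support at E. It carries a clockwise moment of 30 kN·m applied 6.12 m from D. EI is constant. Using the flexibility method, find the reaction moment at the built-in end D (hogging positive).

M_D = -14.29 kN·m

Take the reaction at E as the redundant and release it; the primary structure is a cantilever fixed at D.
Downward deflection at the released point E due to the loads:
  clockwise couple 30 at a = 6.12: M₀a(2L − a)/(2EI) = 723.4/EI
Flexibility coefficient — unit upward force at E: δ_{EE} = L³/(3EI) = 114.3/EI.
Compatibility at E: δ_0 − R_E·δ_{EE} = 0, so R_E = 723.4/114.3 = 6.327 kN.
Moment equilibrium about D: M_D = Σ(load moments about D) − R_E·L = 30 − 6.327×7 = -14.29 kN·m.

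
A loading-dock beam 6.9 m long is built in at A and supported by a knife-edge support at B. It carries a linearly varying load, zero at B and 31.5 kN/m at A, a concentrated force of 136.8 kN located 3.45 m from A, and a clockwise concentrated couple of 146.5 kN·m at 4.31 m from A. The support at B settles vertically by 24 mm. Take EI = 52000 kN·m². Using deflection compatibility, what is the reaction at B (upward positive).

Release the roller at B. Primary structure: cantilever fixed at A.
Primary-structure tip deflection at B by superposition:
  triangular load, peak 31.5 at the fixed end: w₀L⁴/(30EI) = 2380/EI
  point load 136.8 at a = 3.45: Pa²(3L − a)/(6EI) = 4681/EI
  clockwise couple 146.5 at a = 4.31: M₀a(2L − a)/(2EI) = 2996/EI
  δ_0 = 10057/EI
Tip deflection under a unit load at B: L³/(3EI) = 109.5/EI.
With EI = 52000 kN·m²: δ_0 = 0.19341 m and δ_{BB} = 0.002106 m/kN.
Compatibility — the beam at B must follow the support down by 0.024 m: δ_0 − R_B·δ_{BB} = 0.024, so R_B = (0.19341 − 0.024)/0.002106 = 80.45 kN.

R_B = 80.45 kN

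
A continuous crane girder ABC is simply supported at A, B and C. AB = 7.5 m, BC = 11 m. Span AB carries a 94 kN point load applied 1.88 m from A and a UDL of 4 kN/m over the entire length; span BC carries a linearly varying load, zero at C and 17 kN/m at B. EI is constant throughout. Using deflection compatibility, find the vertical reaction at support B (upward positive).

Release continuity at B by inserting a hinge; the redundant is the internal moment M_B. The primary structure is two simply-supported spans AB and BC.
End slopes at the hinge B, treating each span as simply supported:
  span AB: point load 94 at a = 1.88: Pab(L + a)/(6LEI) = 207/EI
  span AB: UDL 4: wL³/(24EI) = 70.31/EI
  span BC: triangular load, peak 17: w₀L³/(45EI) = 502.8/EI
  relative rotation θ_0 = (277.3 + 502.8)/EI = 780.2/EI
A unit hogging moment at B produces rotation L₁/(3EI) + L₂/(3EI) = 6.167/EI.
Slope continuity at B: θ_0 = M_B·6.167/EI, so M_B = 780.2/6.167 = 126.5 kN·m (hogging).
Span AB, ΣM about A with M_B applied at B: R_B^{AB}·7.5 = 289.2 + 126.5, so R_B^{AB} = 55.43 kN and R_A = 124 − 55.43 = 68.57 kN.
Span BC, ΣM about C: R_B^{BC}·11 = 685.7 + 126.5, so R_B^{BC} = 73.83 kN and R_C = 93.5 − 73.83 = 19.67 kN.
R_B = 55.43 + 73.83 = 129.3 kN.

R_B = 129.3 kN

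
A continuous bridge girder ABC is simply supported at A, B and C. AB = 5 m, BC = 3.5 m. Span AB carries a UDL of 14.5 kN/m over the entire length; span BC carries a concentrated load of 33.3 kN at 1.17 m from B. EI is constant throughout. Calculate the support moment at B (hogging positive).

Release continuity at B by inserting a hinge; the redundant is the internal moment M_B. The primary structure is two simply-supported spans AB and BC.
End slopes at the hinge B, treating each span as simply supported:
  span AB: UDL 14.5: wL³/(24EI) = 75.52/EI
  span BC: point load 33.3 at a = 1.17: Pab(L + b)/(6LEI) = 25.2/EI
  relative rotation θ_0 = (75.52 + 25.2)/EI = 100.7/EI
A unit hogging moment at B produces rotation L₁/(3EI) + L₂/(3EI) = 2.833/EI.
Slope continuity at B: θ_0 = M_B·2.833/EI, so M_B = 100.7/2.833 = 35.55 kN·m (hogging).

M_B = 35.55 kN·m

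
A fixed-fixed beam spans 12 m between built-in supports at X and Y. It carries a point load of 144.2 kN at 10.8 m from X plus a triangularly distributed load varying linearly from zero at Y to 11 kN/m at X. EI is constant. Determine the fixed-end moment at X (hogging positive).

Take the two fixed-end moments M_X, M_Y as redundants; the released structure is the simple span XY.
End rotations of the released simple span under the applied load (×1/EI):
  at X: point load 144.2 at a = 10.8: Pab(L + b)/(6LEI) = 342.6/EI
  at Y: point load 144.2 at a = 10.8: Pab(L + a)/(6LEI) = 591.8/EI
  at X: triangular load, peak 11: w₀L³/(45EI) = 422.4/EI
  at Y: triangular load, peak 11: 7w₀L³/(360EI) = 369.6/EI
  θ_X0 = 765/EI,  θ_Y0 = 961.4/EI
Flexibility coefficients: a unit moment at one end gives L/(3EI) there and L/(6EI) at the far end, so f₁₁ = f₂₂ = 4/EI and f₁₂ = f₂₁ = 2/EI.
Compatibility — zero rotation at each built-in end:
  4 M_X + 2 M_Y = 765
  2 M_X + 4 M_Y = 961.4
Solving the pair gives M_X = 94.77 kN·m and M_Y = 193 kN·m (hogging).

M_X = 94.77 kN·m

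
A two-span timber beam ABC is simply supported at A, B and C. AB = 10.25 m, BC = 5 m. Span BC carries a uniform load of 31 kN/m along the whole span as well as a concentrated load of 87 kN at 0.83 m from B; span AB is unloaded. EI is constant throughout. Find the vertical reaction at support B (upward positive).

Take M_B as the redundant. Released structure: two simple spans AB and BC with a hinge at B.
Rotations at B on the released spans (each span's end-slope, ×1/EI):
  span BC: UDL 31: wL³/(24EI) = 161.5/EI
  span BC: point load 87 at a = 0.83: Pab(L + b)/(6LEI) = 92.04/EI
  relative rotation θ_0 = (0 + 253.5)/EI = 253.5/EI
A unit hogging moment at B produces rotation L₁/(3EI) + L₂/(3EI) = 5.083/EI.
Slope continuity at B: θ_0 = M_B·5.083/EI, so M_B = 253.5/5.083 = 49.87 kN·m (hogging).
Span AB, ΣM about A with M_B applied at B: R_B^{AB}·10.25 = 0 + 49.87, so R_B^{AB} = 4.865 kN and R_A = 0 − 4.865 = -4.865 kN.
Span BC, ΣM about C: R_B^{BC}·5 = 750.3 + 49.87, so R_B^{BC} = 160 kN and R_C = 242 − 160 = 81.97 kN.
R_B = 4.865 + 160 = 164.9 kN.

R_B = 164.9 kN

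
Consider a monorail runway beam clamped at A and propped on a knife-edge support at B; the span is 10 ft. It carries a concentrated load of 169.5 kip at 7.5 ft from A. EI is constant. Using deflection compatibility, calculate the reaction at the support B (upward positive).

Release the roller at B. Primary structure: cantilever fixed at A.
Primary-structure tip deflection at B by superposition:
  point load 169.5 at a = 7.5: Pa²(3L − a)/(6EI) = 35754/EI
Flexibility coefficient — unit upward force at B: δ_{BB} = L³/(3EI) = 333.3/EI.
Compatibility at B: δ_0 − R_B·δ_{BB} = 0, so R_B = 35754/333.3 = 107.3 kip.

R_B = 107.3 kip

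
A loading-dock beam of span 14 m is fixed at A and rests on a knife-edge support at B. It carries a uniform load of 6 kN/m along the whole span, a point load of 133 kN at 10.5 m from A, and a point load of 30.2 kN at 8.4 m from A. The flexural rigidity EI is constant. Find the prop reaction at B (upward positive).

R_B = 128.7 kN

Choose R_B as the redundant. The primary structure is the cantilever fixed at A.
Deflection at B on the released cantilever, summing each load's contribution:
  UDL 6: wL⁴/(8EI) = 28812/EI
  point load 133 at a = 10.5: Pa²(3L − a)/(6EI) = 76982/EI
  point load 30.2 at a = 8.4: Pa²(3L − a)/(6EI) = 11933/EI
  δ_0 = 117727/EI
Flexibility coefficient — unit upward force at B: δ_{BB} = L³/(3EI) = 914.7/EI.
Compatibility at B: δ_0 − R_B·δ_{BB} = 0, so R_B = 117727/914.7 = 128.7 kN.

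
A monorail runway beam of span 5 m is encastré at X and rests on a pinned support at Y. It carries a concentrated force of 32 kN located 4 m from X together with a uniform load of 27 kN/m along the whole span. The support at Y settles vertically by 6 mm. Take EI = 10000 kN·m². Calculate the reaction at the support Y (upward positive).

Remove the prop at Y; the released (primary) structure is a cantilever built in at X.
Free-end deflection of the primary structure under the applied loading (downward +):
  point load 32 at a = 4: Pa²(3L − a)/(6EI) = 938.7/EI
  UDL 27: wL⁴/(8EI) = 2109/EI
  δ_0 = 3048/EI
Tip deflection under a unit load at Y: L³/(3EI) = 41.67/EI.
With EI = 10000 kN·m²: δ_0 = 0.3048 m and δ_{YY} = 0.004167 m/kN.
Compatibility — the beam at Y must follow the support down by 0.006 m: δ_0 − R_Y·δ_{YY} = 0.006, so R_Y = (0.3048 − 0.006)/0.004167 = 71.71 kN.

R_Y = 71.71 kN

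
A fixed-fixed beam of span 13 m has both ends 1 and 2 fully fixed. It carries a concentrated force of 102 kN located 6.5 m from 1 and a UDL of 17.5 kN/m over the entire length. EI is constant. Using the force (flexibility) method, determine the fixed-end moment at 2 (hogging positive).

M_2 = 412.2 kN·m

Release both end moments; the primary structure is a simply-supported span 12 with redundants M_1 and M_2.
End rotations of the released simple span under the applied load (×1/EI):
  at 1: point load 102 at a = 6.5: Pab(L + b)/(6LEI) = 1077/EI
  at 2: point load 102 at a = 6.5: Pab(L + a)/(6LEI) = 1077/EI
  at 1: UDL 17.5: wL³/(24EI) = 1602/EI
  at 2: UDL 17.5: wL³/(24EI) = 1602/EI
  θ_10 = 2679/EI,  θ_20 = 2679/EI
Flexibility coefficients: a unit moment at one end gives L/(3EI) there and L/(6EI) at the far end, so f₁₁ = f₂₂ = 4.333/EI and f₁₂ = f₂₁ = 2.167/EI.
Compatibility — zero rotation at each built-in end:
  4.333 M_1 + 2.167 M_2 = 2679
  2.167 M_1 + 4.333 M_2 = 2679
Solving the pair gives M_1 = 412.2 kN·m and M_2 = 412.2 kN·m (hogging).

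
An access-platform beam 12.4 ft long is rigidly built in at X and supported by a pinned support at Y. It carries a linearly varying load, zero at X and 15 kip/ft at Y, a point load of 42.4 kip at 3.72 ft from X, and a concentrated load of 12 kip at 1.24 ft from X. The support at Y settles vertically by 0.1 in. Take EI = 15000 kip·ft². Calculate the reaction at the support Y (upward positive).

R_Y = 56.28 kip

Take the reaction at Y as the redundant and release it; the primary structure is a cantilever fixed at X.
Downward deflection at the released point Y due to the loads:
  triangular load, peak 15 at the free end: 11w₀L⁴/(120EI) = 32508/EI
  point load 42.4 at a = 3.72: Pa²(3L − a)/(6EI) = 3274/EI
  point load 12 at a = 1.24: Pa²(3L − a)/(6EI) = 110.6/EI
  δ_0 = 35893/EI
Flexibility coefficient — unit upward force at Y: δ_{YY} = L³/(3EI) = 635.5/EI.
With EI = 15000 kip·ft²: δ_0 = 2.3928 ft and δ_{YY} = 0.042369 ft/kip.
Compatibility — the beam at Y must follow the support down by 0.008333 ft: δ_0 − R_Y·δ_{YY} = 0.008333, so R_Y = (2.3928 − 0.008333)/0.042369 = 56.28 kip.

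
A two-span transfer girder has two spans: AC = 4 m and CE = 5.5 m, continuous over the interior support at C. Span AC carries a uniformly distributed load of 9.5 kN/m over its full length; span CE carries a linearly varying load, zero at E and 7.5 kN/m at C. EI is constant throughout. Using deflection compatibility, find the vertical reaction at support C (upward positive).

Insert a hinge at C; M_C is the redundant, and each span becomes simply supported.
Rotations at C on the released spans (each span's end-slope, ×1/EI):
  span AC: UDL 9.5: wL³/(24EI) = 25.33/EI
  span CE: triangular load, peak 7.5: w₀L³/(45EI) = 27.73/EI
  relative rotation θ_0 = (25.33 + 27.73)/EI = 53.06/EI
A unit hogging moment at C produces rotation L₁/(3EI) + L₂/(3EI) = 3.167/EI.
Compatibility: M_C·(L₁+L₂)/(3EI) = θ_0, giving M_C = 16.76 kN·m (hogging).
Span AC, ΣM about A with M_C applied at C: R_C^{AC}·4 = 76 + 16.76, so R_C^{AC} = 23.19 kN and R_A = 38 − 23.19 = 14.81 kN.
Span CE, ΣM about E: R_C^{CE}·5.5 = 75.62 + 16.76, so R_C^{CE} = 16.8 kN and R_E = 20.62 − 16.8 = 3.828 kN.
R_C = 23.19 + 16.8 = 39.99 kN.

R_C = 39.99 kN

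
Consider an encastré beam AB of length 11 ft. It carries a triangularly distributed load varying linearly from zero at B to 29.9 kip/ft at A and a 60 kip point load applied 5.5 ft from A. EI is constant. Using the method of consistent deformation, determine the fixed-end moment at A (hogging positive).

M_A = 263.4 kip·ft

Take the two fixed-end moments M_A, M_B as redundants; the released structure is the simple span AB.
End rotations of the released simple span under the applied load (×1/EI):
  at A: triangular load, peak 29.9: w₀L³/(45EI) = 884.4/EI
  at B: triangular load, peak 29.9: 7w₀L³/(360EI) = 773.8/EI
  at A: point load 60 at a = 5.5: Pab(L + b)/(6LEI) = 453.8/EI
  at B: point load 60 at a = 5.5: Pab(L + a)/(6LEI) = 453.8/EI
  θ_A0 = 1338/EI,  θ_B0 = 1228/EI
Flexibility coefficients: a unit moment at one end gives L/(3EI) there and L/(6EI) at the far end, so f₁₁ = f₂₂ = 3.667/EI and f₁₂ = f₂₁ = 1.833/EI.
Compatibility — zero rotation at each built-in end:
  3.667 M_A + 1.833 M_B = 1338
  1.833 M_A + 3.667 M_B = 1228
Solving the pair gives M_A = 263.4 kip·ft and M_B = 203.1 kip·ft (hogging).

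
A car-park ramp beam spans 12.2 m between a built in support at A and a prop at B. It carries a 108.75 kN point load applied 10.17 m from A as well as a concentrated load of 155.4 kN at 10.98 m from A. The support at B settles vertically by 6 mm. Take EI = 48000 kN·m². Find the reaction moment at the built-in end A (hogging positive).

M_A = 207 kN·m

Remove the prop at B; the released (primary) structure is a cantilever built in at A.
Downward deflection at the released point B due to the loads:
  point load 108.75 at a = 10.17: Pa²(3L − a)/(6EI) = 49547/EI
  point load 155.4 at a = 10.98: Pa²(3L − a)/(6EI) = 79999/EI
  δ_0 = 129546/EI
Tip deflection under a unit load at B: L³/(3EI) = 605.3/EI.
With EI = 48000 kN·m²: δ_0 = 2.6989 m and δ_{BB} = 0.01261 m/kN.
Compatibility — the beam at B must follow the support down by 0.006 m: δ_0 − R_B·δ_{BB} = 0.006, so R_B = (2.6989 − 0.006)/0.01261 = 213.5 kN.
Moment equilibrium about A: M_A = Σ(load moments about A) − R_B·L = 2812 − 213.5×12.2 = 207 kN·m.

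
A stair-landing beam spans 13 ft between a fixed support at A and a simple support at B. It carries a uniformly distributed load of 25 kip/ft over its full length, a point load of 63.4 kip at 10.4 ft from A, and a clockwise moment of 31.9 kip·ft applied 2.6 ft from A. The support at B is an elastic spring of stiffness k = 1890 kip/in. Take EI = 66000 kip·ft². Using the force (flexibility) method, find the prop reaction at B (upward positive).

R_B = 167.2 kip

Remove the prop at B; the released (primary) structure is a cantilever built in at A.
Primary-structure tip deflection at B by superposition:
  UDL 25: wL⁴/(8EI) = 89253/EI
  point load 63.4 at a = 10.4: Pa²(3L − a)/(6EI) = 32687/EI
  clockwise couple 31.9 at a = 2.6: M₀a(2L − a)/(2EI) = 970.4/EI
  δ_0 = 122910/EI
Tip deflection under a unit load at B: L³/(3EI) = 732.3/EI.
With EI = 66000 kip·ft²: δ_0 = 1.8623 ft and δ_{BB} = 0.011096 ft/kip.
Compatibility — the spring shortens by R_B/k under the reaction it provides: δ_0 − R_B·δ_{BB} = R_B/k. With 1/k = 1/(1890×12) ft/kip = 0.000044 ft/kip, R_B = δ_0 / (δ_{BB} + 1/k) = 1.8623 / (0.011096 + 0.000044) = 167.2 kip.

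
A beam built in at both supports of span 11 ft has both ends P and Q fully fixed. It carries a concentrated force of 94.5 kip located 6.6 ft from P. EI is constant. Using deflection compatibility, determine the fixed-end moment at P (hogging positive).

M_P = 99.79 kip·ft

Release both end moments; the primary structure is a simply-supported span PQ with redundants M_P and M_Q.
On the primary (simply-supported) span, the end slopes from the loading are:
  at P: point load 94.5 at a = 6.6: Pab(L + b)/(6LEI) = 640.3/EI
  at Q: point load 94.5 at a = 6.6: Pab(L + a)/(6LEI) = 731.8/EI
  θ_P0 = 640.3/EI,  θ_Q0 = 731.8/EI
Flexibility coefficients: a unit moment at one end gives L/(3EI) there and L/(6EI) at the far end, so f₁₁ = f₂₂ = 3.667/EI and f₁₂ = f₂₁ = 1.833/EI.
Compatibility — zero rotation at each built-in end:
  3.667 M_P + 1.833 M_Q = 640.3
  1.833 M_P + 3.667 M_Q = 731.8
Solving the pair gives M_P = 99.79 kip·ft and M_Q = 149.7 kip·ft (hogging).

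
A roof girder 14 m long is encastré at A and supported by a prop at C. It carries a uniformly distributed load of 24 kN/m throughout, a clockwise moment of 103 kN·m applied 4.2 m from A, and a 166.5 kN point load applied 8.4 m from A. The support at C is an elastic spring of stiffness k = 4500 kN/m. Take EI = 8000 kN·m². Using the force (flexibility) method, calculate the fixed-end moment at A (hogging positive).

Remove the prop at C; the released (primary) structure is a cantilever built in at A.
Primary-structure tip deflection at C by superposition:
  UDL 24: wL⁴/(8EI) = 115248/EI
  clockwise couple 103 at a = 4.2: M₀a(2L − a)/(2EI) = 5148/EI
  point load 166.5 at a = 8.4: Pa²(3L − a)/(6EI) = 65790/EI
  δ_0 = 186186/EI
Flexibility coefficient — unit upward force at C: δ_{CC} = L³/(3EI) = 914.7/EI.
With EI = 8000 kN·m²: δ_0 = 23.273 m and δ_{CC} = 0.11433 m/kN.
Compatibility — the spring shortens by R_C/k under the reaction it provides: δ_0 − R_C·δ_{CC} = R_C/k. With 1/k = 0.000222 m/kN, R_C = δ_0 / (δ_{CC} + 1/k) = 23.273 / (0.11433 + 0.000222) = 203.2 kN.
Moment equilibrium about A: M_A = Σ(load moments about A) − R_C·L = 3854 − 203.2×14 = 1009 kN·m.

M_A = 1009 kN·m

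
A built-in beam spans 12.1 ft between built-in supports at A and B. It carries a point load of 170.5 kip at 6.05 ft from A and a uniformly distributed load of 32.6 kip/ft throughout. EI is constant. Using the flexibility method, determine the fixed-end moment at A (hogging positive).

M_A = 655.6 kip·ft

Take the two fixed-end moments M_A, M_B as redundants; the released structure is the simple span AB.
Simple-span end rotations at A and B under the given loads:
  at A: point load 170.5 at a = 6.05: Pab(L + b)/(6LEI) = 1560/EI
  at B: point load 170.5 at a = 6.05: Pab(L + a)/(6LEI) = 1560/EI
  at A: UDL 32.6: wL³/(24EI) = 2406/EI
  at B: UDL 32.6: wL³/(24EI) = 2406/EI
  θ_A0 = 3967/EI,  θ_B0 = 3967/EI
Flexibility coefficients: a unit moment at one end gives L/(3EI) there and L/(6EI) at the far end, so f₁₁ = f₂₂ = 4.033/EI and f₁₂ = f₂₁ = 2.017/EI.
Compatibility — zero rotation at each built-in end:
  4.033 M_A + 2.017 M_B = 3967
  2.017 M_A + 4.033 M_B = 3967
Solving the pair gives M_A = 655.6 kip·ft and M_B = 655.6 kip·ft (hogging).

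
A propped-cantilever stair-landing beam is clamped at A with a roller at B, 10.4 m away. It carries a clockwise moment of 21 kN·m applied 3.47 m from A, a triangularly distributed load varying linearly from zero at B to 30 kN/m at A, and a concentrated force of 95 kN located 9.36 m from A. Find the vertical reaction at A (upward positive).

R_A = 137.3 kN

Choose R_B as the redundant. The primary structure is the cantilever fixed at A.
Deflection at B on the released cantilever, summing each load's contribution:
  clockwise couple 21 at a = 3.47: M₀a(2L − a)/(2EI) = 631.4/EI
  triangular load, peak 30 at the fixed end: w₀L⁴/(30EI) = 11699/EI
  point load 95 at a = 9.36: Pa²(3L − a)/(6EI) = 30295/EI
  δ_0 = 42625/EI
Flexibility coefficient — unit upward force at B: δ_{BB} = L³/(3EI) = 375/EI.
The prop prevents deflection at B: R_B = δ_0/δ_{BB} = 42625/375 = 113.7 kN.
Vertical equilibrium: R_A = ΣP − R_B = 251 − 113.7 = 137.3 kN.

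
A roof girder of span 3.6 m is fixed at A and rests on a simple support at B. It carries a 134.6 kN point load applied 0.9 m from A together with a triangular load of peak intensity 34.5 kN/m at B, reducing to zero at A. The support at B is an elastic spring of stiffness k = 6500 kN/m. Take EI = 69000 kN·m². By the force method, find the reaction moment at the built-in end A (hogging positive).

Choose R_B as the redundant. The primary structure is the cantilever fixed at A.
Deflection at B on the released cantilever, summing each load's contribution:
  point load 134.6 at a = 0.9: Pa²(3L − a)/(6EI) = 179.9/EI
  triangular load, peak 34.5 at the free end: 11w₀L⁴/(120EI) = 531.2/EI
  δ_0 = 711.1/EI
Flexibility coefficient — unit upward force at B: δ_{BB} = L³/(3EI) = 15.55/EI.
With EI = 69000 kN·m²: δ_0 = 0.010305 m and δ_{BB} = 0.000225 m/kN.
Compatibility — the spring shortens by R_B/k under the reaction it provides: δ_0 − R_B·δ_{BB} = R_B/k. With 1/k = 0.000154 m/kN, R_B = δ_0 / (δ_{BB} + 1/k) = 0.010305 / (0.000225 + 0.000154) = 27.17 kN.
Moment equilibrium about A: M_A = Σ(load moments about A) − R_B·L = 270.2 − 27.17×3.6 = 172.4 kN·m.

M_A = 172.4 kN·m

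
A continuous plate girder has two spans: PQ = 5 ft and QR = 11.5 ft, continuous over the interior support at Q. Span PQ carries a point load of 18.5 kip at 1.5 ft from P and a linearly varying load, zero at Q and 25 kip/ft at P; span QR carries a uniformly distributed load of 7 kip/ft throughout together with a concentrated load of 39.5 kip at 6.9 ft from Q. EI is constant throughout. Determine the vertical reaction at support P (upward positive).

Release continuity at Q by inserting a hinge; the redundant is the internal moment M_Q. The primary structure is two simply-supported spans PQ and QR.
End slopes at the hinge Q, treating each span as simply supported:
  span PQ: point load 18.5 at a = 1.5: Pab(L + a)/(6LEI) = 21.04/EI
  span PQ: triangular load, peak 25: 7w₀L³/(360EI) = 60.76/EI
  span QR: UDL 7: wL³/(24EI) = 443.6/EI
  span QR: point load 39.5 at a = 6.9: Pab(L + b)/(6LEI) = 292.5/EI
  relative rotation θ_0 = (81.81 + 736.1)/EI = 817.9/EI
A unit hogging moment at Q produces rotation L₁/(3EI) + L₂/(3EI) = 5.5/EI.
Slope continuity at Q: θ_0 = M_Q·5.5/EI, so M_Q = 817.9/5.5 = 148.7 kip·ft (hogging).
Span PQ, ΣM about P with M_Q applied at Q: R_Q^{PQ}·5 = 131.9 + 148.7, so R_Q^{PQ} = 56.13 kip and R_P = 81 − 56.13 = 24.87 kip.

R_P = 24.87 kip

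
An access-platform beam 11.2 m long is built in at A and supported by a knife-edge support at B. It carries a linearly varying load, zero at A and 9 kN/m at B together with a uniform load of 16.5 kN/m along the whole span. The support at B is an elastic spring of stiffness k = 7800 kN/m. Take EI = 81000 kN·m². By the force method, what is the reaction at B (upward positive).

R_B = 94.92 kN

Choose R_B as the redundant. The primary structure is the cantilever fixed at A.
Free-end deflection of the primary structure under the applied loading (downward +):
  triangular load, peak 9 at the free end: 11w₀L⁴/(120EI) = 12982/EI
  UDL 16.5: wL⁴/(8EI) = 32454/EI
  δ_0 = 45435/EI
Tip deflection under a unit load at B: L³/(3EI) = 468.3/EI.
With EI = 81000 kN·m²: δ_0 = 0.56093 m and δ_{BB} = 0.005782 m/kN.
Compatibility — the spring shortens by R_B/k under the reaction it provides: δ_0 − R_B·δ_{BB} = R_B/k. With 1/k = 0.000128 m/kN, R_B = δ_0 / (δ_{BB} + 1/k) = 0.56093 / (0.005782 + 0.000128) = 94.92 kN.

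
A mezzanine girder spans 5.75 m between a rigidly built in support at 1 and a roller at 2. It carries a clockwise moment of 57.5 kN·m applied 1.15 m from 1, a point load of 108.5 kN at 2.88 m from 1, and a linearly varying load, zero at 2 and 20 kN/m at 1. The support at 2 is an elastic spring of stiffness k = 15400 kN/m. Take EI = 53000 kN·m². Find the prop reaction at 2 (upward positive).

R_2 = 48.29 kN

Choose R_2 as the redundant. The primary structure is the cantilever fixed at 1.
Downward deflection at the released point 2 due to the loads:
  clockwise couple 57.5 at a = 1.15: M₀a(2L − a)/(2EI) = 342.2/EI
  point load 108.5 at a = 2.88: Pa²(3L − a)/(6EI) = 2155/EI
  triangular load, peak 20 at the fixed end: w₀L⁴/(30EI) = 728.8/EI
  δ_0 = 3226/EI
Flexibility coefficient — unit upward force at 2: δ_{22} = L³/(3EI) = 63.37/EI.
With EI = 53000 kN·m²: δ_0 = 0.060874 m and δ_{22} = 0.001196 m/kN.
Compatibility — the spring shortens by R_2/k under the reaction it provides: δ_0 − R_2·δ_{22} = R_2/k. With 1/k = 0.000065 m/kN, R_2 = δ_0 / (δ_{22} + 1/k) = 0.060874 / (0.001196 + 0.000065) = 48.29 kN.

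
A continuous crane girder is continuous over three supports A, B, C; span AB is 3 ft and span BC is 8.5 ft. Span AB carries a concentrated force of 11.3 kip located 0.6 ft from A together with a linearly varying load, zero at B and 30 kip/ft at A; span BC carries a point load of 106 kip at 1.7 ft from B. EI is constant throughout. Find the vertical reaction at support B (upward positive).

Release continuity at B by inserting a hinge; the redundant is the internal moment M_B. The primary structure is two simply-supported spans AB and BC.
Discontinuity in slope at B on the released structure — sum the simple-span end rotations:
  span AB: point load 11.3 at a = 0.6: Pab(L + a)/(6LEI) = 3.254/EI
  span AB: triangular load, peak 30: 7w₀L³/(360EI) = 15.75/EI
  span BC: point load 106 at a = 1.7: Pab(L + b)/(6LEI) = 367.6/EI
  relative rotation θ_0 = (19 + 367.6)/EI = 386.6/EI
A unit hogging moment at B produces rotation L₁/(3EI) + L₂/(3EI) = 3.833/EI.
Compatibility: M_B·(L₁+L₂)/(3EI) = θ_0, giving M_B = 100.9 kip·ft (hogging).
Span AB, ΣM about A with M_B applied at B: R_B^{AB}·3 = 51.78 + 100.9, so R_B^{AB} = 50.88 kip and R_A = 56.3 − 50.88 = 5.422 kip.
Span BC, ΣM about C: R_B^{BC}·8.5 = 720.8 + 100.9, so R_B^{BC} = 96.67 kip and R_C = 106 − 96.67 = 9.335 kip.
R_B = 50.88 + 96.67 = 147.5 kip.

R_B = 147.5 kip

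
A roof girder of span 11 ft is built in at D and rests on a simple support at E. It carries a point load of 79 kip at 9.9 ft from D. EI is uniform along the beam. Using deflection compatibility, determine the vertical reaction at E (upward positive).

Take the reaction at E as the redundant and release it; the primary structure is a cantilever fixed at D.
Primary-structure tip deflection at E by superposition:
  point load 79 at a = 9.9: Pa²(3L − a)/(6EI) = 29810/EI
Flexibility coefficient — unit upward force at E: δ_{EE} = L³/(3EI) = 443.7/EI.
Compatibility at E: δ_0 − R_E·δ_{EE} = 0, so R_E = 29810/443.7 = 67.19 kip.

R_E = 67.19 kip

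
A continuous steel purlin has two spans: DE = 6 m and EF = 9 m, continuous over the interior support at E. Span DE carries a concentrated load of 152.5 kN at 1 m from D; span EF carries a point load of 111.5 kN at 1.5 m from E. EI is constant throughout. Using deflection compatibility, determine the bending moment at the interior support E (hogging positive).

Insert a hinge at E; M_E is the redundant, and each span becomes simply supported.
End slopes at the hinge E, treating each span as simply supported:
  span DE: point load 152.5 at a = 1: Pab(L + a)/(6LEI) = 148.3/EI
  span EF: point load 111.5 at a = 1.5: Pab(L + b)/(6LEI) = 383.3/EI
  relative rotation θ_0 = (148.3 + 383.3)/EI = 531.5/EI
A unit hogging moment at E produces rotation L₁/(3EI) + L₂/(3EI) = 5/EI.
Compatibility: M_E·(L₁+L₂)/(3EI) = θ_0, giving M_E = 106.3 kN·m (hogging).

M_E = 106.3 kN·m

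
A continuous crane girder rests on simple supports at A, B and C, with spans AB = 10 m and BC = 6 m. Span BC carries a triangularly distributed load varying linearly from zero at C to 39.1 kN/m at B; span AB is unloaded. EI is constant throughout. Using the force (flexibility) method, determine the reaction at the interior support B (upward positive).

R_B = 87.58 kN

Take M_B as the redundant. Released structure: two simple spans AB and BC with a hinge at B.
Discontinuity in slope at B on the released structure — sum the simple-span end rotations:
  span BC: triangular load, peak 39.1: w₀L³/(45EI) = 187.7/EI
  relative rotation θ_0 = (0 + 187.7)/EI = 187.7/EI
A unit hogging moment at B produces rotation L₁/(3EI) + L₂/(3EI) = 5.333/EI.
Compatibility: M_B·(L₁+L₂)/(3EI) = θ_0, giving M_B = 35.19 kN·m (hogging).
Span AB, ΣM about A with M_B applied at B: R_B^{AB}·10 = 0 + 35.19, so R_B^{AB} = 3.519 kN and R_A = 0 − 3.519 = -3.519 kN.
Span BC, ΣM about C: R_B^{BC}·6 = 469.2 + 35.19, so R_B^{BC} = 84.06 kN and R_C = 117.3 − 84.06 = 33.23 kN.
R_B = 3.519 + 84.06 = 87.58 kN.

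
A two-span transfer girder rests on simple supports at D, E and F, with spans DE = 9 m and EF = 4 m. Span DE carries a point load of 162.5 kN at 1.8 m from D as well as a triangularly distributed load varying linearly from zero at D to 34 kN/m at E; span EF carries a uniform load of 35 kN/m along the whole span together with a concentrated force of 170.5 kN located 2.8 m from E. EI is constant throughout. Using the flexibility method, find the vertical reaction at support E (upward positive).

Take M_E as the redundant. Released structure: two simple spans DE and EF with a hinge at E.
Discontinuity in slope at E on the released structure — sum the simple-span end rotations:
  span DE: point load 162.5 at a = 1.8: Pab(L + a)/(6LEI) = 421.2/EI
  span DE: triangular load, peak 34: w₀L³/(45EI) = 550.8/EI
  span EF: UDL 35: wL³/(24EI) = 93.33/EI
  span EF: point load 170.5 at a = 2.8: Pab(L + b)/(6LEI) = 124.1/EI
  relative rotation θ_0 = (972 + 217.5)/EI = 1189/EI
A unit hogging moment at E produces rotation L₁/(3EI) + L₂/(3EI) = 4.333/EI.
Compatibility: M_E·(L₁+L₂)/(3EI) = θ_0, giving M_E = 274.5 kN·m (hogging).
Span DE, ΣM about D with M_E applied at E: R_E^{DE}·9 = 1210 + 274.5, so R_E^{DE} = 165 kN and R_D = 315.5 − 165 = 150.5 kN.
Span EF, ΣM about F: R_E^{EF}·4 = 484.6 + 274.5, so R_E^{EF} = 189.8 kN and R_F = 310.5 − 189.8 = 120.7 kN.
R_E = 165 + 189.8 = 354.8 kN.

R_E = 354.8 kN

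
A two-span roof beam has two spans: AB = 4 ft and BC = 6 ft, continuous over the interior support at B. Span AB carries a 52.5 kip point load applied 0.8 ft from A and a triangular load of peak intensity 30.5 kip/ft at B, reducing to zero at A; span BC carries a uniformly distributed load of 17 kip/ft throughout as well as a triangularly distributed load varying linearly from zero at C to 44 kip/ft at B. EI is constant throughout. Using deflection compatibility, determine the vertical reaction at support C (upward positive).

Insert a hinge at B; M_B is the redundant, and each span becomes simply supported.
End slopes at the hinge B, treating each span as simply supported:
  span AB: point load 52.5 at a = 0.8: Pab(L + a)/(6LEI) = 26.88/EI
  span AB: triangular load, peak 30.5: w₀L³/(45EI) = 43.38/EI
  span BC: UDL 17: wL³/(24EI) = 153/EI
  span BC: triangular load, peak 44: w₀L³/(45EI) = 211.2/EI
  relative rotation θ_0 = (70.26 + 364.2)/EI = 434.5/EI
A unit hogging moment at B produces rotation L₁/(3EI) + L₂/(3EI) = 3.333/EI.
Slope continuity at B: θ_0 = M_B·3.333/EI, so M_B = 434.5/3.333 = 130.3 kip·ft (hogging).
Span BC, ΣM about C: R_B^{BC}·6 = 834 + 130.3, so R_B^{BC} = 160.7 kip and R_C = 234 − 160.7 = 73.28 kip.

R_C = 73.28 kip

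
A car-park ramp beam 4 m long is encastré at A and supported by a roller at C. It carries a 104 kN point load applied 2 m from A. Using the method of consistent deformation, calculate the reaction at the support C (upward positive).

R_C = 32.5 kN

Choose R_C as the redundant. The primary structure is the cantilever fixed at A.
Primary-structure tip deflection at C by superposition:
  point load 104 at a = 2: Pa²(3L − a)/(6EI) = 693.3/EI
Tip deflection under a unit load at C: L³/(3EI) = 21.33/EI.
Compatibility at C: δ_0 − R_C·δ_{CC} = 0, so R_C = 693.3/21.33 = 32.5 kN.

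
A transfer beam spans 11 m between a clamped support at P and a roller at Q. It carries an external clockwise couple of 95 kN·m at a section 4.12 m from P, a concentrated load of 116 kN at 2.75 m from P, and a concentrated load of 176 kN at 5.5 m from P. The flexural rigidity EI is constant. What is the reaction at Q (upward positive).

R_Q = 72.86 kN

Choose R_Q as the redundant. The primary structure is the cantilever fixed at P.
Downward deflection at the released point Q due to the loads:
  clockwise couple 95 at a = 4.12: M₀a(2L − a)/(2EI) = 3499/EI
  point load 116 at a = 2.75: Pa²(3L − a)/(6EI) = 4423/EI
  point load 176 at a = 5.5: Pa²(3L − a)/(6EI) = 24402/EI
  δ_0 = 32324/EI
Tip deflection under a unit load at Q: L³/(3EI) = 443.7/EI.
The prop prevents deflection at Q: R_Q = δ_0/δ_{QQ} = 32324/443.7 = 72.86 kN.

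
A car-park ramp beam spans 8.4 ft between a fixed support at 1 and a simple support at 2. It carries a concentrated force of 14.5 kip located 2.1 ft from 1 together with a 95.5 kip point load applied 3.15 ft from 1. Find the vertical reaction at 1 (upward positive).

R_1 = 91.13 kip

Take the reaction at 2 as the redundant and release it; the primary structure is a cantilever fixed at 1.
Primary-structure tip deflection at 2 by superposition:
  point load 14.5 at a = 2.1: Pa²(3L − a)/(6EI) = 246.2/EI
  point load 95.5 at a = 3.15: Pa²(3L − a)/(6EI) = 3482/EI
  δ_0 = 3729/EI
Flexibility coefficient — unit upward force at 2: δ_{22} = L³/(3EI) = 197.6/EI.
The prop prevents deflection at 2: R_2 = δ_0/δ_{22} = 3729/197.6 = 18.87 kip.
Vertical equilibrium: R_1 = ΣP − R_2 = 110 − 18.87 = 91.13 kip.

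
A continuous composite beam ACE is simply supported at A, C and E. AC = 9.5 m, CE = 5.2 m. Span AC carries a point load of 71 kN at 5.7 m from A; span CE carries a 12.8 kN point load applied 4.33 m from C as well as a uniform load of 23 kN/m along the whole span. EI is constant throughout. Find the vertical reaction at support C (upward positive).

Release continuity at C by inserting a hinge; the redundant is the internal moment M_C. The primary structure is two simply-supported spans AC and CE.
Discontinuity in slope at C on the released structure — sum the simple-span end rotations:
  span AC: point load 71 at a = 5.7: Pab(L + a)/(6LEI) = 410.1/EI
  span CE: point load 12.8 at a = 4.33: Pab(L + b)/(6LEI) = 9.381/EI
  span CE: UDL 23: wL³/(24EI) = 134.7/EI
  relative rotation θ_0 = (410.1 + 144.1)/EI = 554.2/EI
A unit hogging moment at C produces rotation L₁/(3EI) + L₂/(3EI) = 4.9/EI.
Compatibility: M_C·(L₁+L₂)/(3EI) = θ_0, giving M_C = 113.1 kN·m (hogging).
Span AC, ΣM about A with M_C applied at C: R_C^{AC}·9.5 = 404.7 + 113.1, so R_C^{AC} = 54.51 kN and R_A = 71 − 54.51 = 16.49 kN.
Span CE, ΣM about E: R_C^{CE}·5.2 = 322.1 + 113.1, so R_C^{CE} = 83.69 kN and R_E = 132.4 − 83.69 = 48.71 kN.
R_C = 54.51 + 83.69 = 138.2 kN.

R_C = 138.2 kN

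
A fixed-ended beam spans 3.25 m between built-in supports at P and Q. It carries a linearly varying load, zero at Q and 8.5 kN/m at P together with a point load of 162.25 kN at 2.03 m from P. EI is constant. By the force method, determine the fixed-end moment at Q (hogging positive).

M_Q = 80.22 kN·m

Release both end moments; the primary structure is a simply-supported span PQ with redundants M_P and M_Q.
On the primary (simply-supported) span, the end slopes from the loading are:
  at P: triangular load, peak 8.5: w₀L³/(45EI) = 6.484/EI
  at Q: triangular load, peak 8.5: 7w₀L³/(360EI) = 5.674/EI
  at P: point load 162.25 at a = 2.03: Pab(L + b)/(6LEI) = 92.11/EI
  at Q: point load 162.25 at a = 2.03: Pab(L + a)/(6LEI) = 108.8/EI
  θ_P0 = 98.6/EI,  θ_Q0 = 114.5/EI
Flexibility coefficients: a unit moment at one end gives L/(3EI) there and L/(6EI) at the far end, so f₁₁ = f₂₂ = 1.083/EI and f₁₂ = f₂₁ = 0.5417/EI.
Compatibility — zero rotation at each built-in end:
  1.083 M_P + 0.5417 M_Q = 98.6
  0.5417 M_P + 1.083 M_Q = 114.5
Solving the pair gives M_P = 50.9 kN·m and M_Q = 80.22 kN·m (hogging).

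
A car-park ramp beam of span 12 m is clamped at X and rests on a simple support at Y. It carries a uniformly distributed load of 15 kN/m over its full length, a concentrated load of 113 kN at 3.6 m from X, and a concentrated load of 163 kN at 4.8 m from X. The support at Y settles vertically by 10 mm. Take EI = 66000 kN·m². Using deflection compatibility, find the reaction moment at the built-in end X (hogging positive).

Take the reaction at Y as the redundant and release it; the primary structure is a cantilever fixed at X.
Downward deflection at the released point Y due to the loads:
  UDL 15: wL⁴/(8EI) = 38880/EI
  point load 113 at a = 3.6: Pa²(3L − a)/(6EI) = 7908/EI
  point load 163 at a = 4.8: Pa²(3L − a)/(6EI) = 19529/EI
  δ_0 = 66317/EI
Flexibility coefficient — unit upward force at Y: δ_{YY} = L³/(3EI) = 576/EI.
With EI = 66000 kN·m²: δ_0 = 1.0048 m and δ_{YY} = 0.008727 m/kN.
Compatibility — the beam at Y must follow the support down by 0.01 m: δ_0 − R_Y·δ_{YY} = 0.01, so R_Y = (1.0048 − 0.01)/0.008727 = 114 kN.
Moment equilibrium about X: M_X = Σ(load moments about X) − R_Y·L = 2269 − 114×12 = 901.3 kN·m.

M_X = 901.3 kN·m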